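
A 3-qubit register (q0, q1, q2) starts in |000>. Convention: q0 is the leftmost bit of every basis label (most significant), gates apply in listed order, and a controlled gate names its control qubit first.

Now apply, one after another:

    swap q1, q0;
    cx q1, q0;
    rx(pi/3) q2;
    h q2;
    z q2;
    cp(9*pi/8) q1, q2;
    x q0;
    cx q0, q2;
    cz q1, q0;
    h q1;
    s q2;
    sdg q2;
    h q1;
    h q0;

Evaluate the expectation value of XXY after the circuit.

The expectation value of XXY is 0. Key observation: steps 10-13 multiply out to the identity, so the circuit reduces to the remaining gates.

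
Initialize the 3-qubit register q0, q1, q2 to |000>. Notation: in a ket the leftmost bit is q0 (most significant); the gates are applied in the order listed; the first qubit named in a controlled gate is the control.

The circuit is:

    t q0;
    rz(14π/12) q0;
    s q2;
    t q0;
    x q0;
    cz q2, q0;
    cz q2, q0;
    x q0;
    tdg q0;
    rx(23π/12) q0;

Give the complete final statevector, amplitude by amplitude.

The resulting statevector has amplitude (sqrt(2 - sqrt(2))/4 + sqrt(3*sqrt(2) + 6)/4)*exp(5*I*pi/12) on |000>, (-sqrt(6 - 3*sqrt(2))/4 + sqrt(sqrt(2) + 2)/4)*exp(11*I*pi/12) on |100>, and 0 on every other basis state.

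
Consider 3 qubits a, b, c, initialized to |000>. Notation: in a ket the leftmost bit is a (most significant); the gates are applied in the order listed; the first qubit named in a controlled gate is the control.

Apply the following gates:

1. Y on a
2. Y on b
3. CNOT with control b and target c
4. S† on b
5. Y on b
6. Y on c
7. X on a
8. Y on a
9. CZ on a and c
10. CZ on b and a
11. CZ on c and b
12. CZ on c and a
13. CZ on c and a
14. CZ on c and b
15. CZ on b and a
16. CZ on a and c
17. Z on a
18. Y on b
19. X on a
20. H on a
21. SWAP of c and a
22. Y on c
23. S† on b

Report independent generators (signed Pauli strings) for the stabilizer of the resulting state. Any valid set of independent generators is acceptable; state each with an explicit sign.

The stabilizer group can be generated by -IIX, +ZII, -IZI, among other valid generating sets. Key observation: gates 9-16 undo each other exactly, leaving only the rest of the circuit to track.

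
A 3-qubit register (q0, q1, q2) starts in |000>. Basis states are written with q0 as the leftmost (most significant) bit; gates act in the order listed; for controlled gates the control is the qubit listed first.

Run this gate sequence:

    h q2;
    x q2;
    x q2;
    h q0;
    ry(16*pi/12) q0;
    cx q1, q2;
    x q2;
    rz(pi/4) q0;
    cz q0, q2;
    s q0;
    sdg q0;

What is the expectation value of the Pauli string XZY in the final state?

The expectation value of XZY is sqrt(2)/4. Key observation: the block from step 2 through step 3 cancels to the identity and can be dropped.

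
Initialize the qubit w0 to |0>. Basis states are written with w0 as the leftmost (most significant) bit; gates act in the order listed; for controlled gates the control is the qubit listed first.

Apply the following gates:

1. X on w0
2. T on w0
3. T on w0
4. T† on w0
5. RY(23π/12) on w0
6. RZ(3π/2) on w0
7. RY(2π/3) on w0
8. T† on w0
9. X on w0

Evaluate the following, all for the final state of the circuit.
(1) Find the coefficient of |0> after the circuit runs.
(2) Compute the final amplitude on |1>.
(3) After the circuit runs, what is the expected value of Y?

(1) The final state's coefficient on |0> equals -sqrt(3*sqrt(2) + 6)*exp(3*I*pi/4)/8 - 3*sqrt(2 - sqrt(2))*exp(I*pi/4)/8 - sqrt(2 - sqrt(2))*exp(3*I*pi/4)/8 + sqrt(3*sqrt(2) + 6)*exp(I*pi/4)/8.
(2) The final state's coefficient on |1> equals -3*sqrt(sqrt(2) + 2)/8 - sqrt(6 - 3*sqrt(2))/8 - I*sqrt(6 - 3*sqrt(2))/8 + I*sqrt(sqrt(2) + 2)/8.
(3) The expectation value of Y is -5/8 + sqrt(3)/8.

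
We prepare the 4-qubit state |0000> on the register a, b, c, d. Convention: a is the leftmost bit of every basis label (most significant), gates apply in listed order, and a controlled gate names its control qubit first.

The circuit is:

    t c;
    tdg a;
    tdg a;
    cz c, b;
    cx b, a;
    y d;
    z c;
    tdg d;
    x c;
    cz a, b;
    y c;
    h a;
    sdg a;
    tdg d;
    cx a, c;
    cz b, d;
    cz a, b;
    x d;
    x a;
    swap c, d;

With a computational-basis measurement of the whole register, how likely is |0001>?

The probability of measuring |0001> is 1/2.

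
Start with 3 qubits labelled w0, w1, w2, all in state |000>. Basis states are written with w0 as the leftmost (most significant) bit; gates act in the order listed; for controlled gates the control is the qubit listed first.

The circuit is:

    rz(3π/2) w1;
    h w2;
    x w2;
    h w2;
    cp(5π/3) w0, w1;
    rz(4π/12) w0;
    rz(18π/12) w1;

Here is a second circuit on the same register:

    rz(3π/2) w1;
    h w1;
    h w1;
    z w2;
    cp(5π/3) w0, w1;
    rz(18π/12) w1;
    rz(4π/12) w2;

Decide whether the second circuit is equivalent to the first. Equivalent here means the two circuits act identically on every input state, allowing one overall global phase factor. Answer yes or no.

No, they are not equivalent — no single phase factor reconciles the two unitaries.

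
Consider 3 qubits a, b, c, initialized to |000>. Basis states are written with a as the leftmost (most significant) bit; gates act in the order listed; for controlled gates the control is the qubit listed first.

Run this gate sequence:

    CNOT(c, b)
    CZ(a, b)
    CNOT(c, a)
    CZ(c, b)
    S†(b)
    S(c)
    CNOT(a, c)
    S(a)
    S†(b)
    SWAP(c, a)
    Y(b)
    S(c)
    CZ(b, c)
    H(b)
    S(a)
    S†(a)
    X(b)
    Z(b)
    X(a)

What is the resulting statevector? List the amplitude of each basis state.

After the circuit, the state carries amplitude -sqrt(2)*I/2 on |100>, -sqrt(2)*I/2 on |110>, and 0 on every other basis state. Key observation: steps 15-16 multiply out to the identity, so the circuit reduces to the remaining gates.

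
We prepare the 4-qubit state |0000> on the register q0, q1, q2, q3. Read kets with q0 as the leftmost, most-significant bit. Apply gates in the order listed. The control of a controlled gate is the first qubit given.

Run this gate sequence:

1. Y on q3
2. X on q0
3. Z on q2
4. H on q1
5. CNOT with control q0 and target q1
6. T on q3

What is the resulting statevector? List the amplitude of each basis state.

The final amplitudes are sqrt(2)*exp(3*I*pi/4)/2 on |1001>, sqrt(2)*exp(3*I*pi/4)/2 on |1101>, and 0 on every other basis state.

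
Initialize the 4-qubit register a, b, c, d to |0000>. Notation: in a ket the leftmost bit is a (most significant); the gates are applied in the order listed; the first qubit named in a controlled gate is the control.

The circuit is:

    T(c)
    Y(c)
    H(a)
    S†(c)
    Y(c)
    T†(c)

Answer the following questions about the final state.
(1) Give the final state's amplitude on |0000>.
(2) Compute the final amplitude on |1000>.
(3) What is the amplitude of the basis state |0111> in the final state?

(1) |0000> carries amplitude -sqrt(2)*I/2 in the final state.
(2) The amplitude on |1000> is -sqrt(2)*I/2.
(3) The final state's coefficient on |0111> equals 0.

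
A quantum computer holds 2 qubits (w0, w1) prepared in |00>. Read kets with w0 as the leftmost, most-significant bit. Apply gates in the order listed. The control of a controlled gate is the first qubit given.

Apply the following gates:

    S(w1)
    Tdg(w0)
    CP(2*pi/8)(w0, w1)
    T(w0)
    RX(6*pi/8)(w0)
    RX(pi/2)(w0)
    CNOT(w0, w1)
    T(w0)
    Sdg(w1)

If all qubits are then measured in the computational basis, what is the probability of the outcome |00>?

The probability of measuring |00> is 1/2 - sqrt(2)/4.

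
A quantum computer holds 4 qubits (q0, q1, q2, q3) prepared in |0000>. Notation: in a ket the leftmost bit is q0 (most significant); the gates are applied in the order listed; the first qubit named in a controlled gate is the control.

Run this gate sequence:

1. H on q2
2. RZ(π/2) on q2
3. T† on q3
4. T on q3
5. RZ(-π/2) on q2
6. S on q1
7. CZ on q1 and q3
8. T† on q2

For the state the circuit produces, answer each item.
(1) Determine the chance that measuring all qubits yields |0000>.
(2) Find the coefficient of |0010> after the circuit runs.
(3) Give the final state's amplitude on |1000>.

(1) A full measurement returns |0000> with probability 1/2. Key observation: steps 2-5 multiply out to the identity, so the circuit reduces to the remaining gates.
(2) The final state's coefficient on |0010> equals -sqrt(2)*exp(3*I*pi/4)/2.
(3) The amplitude on |1000> is 0.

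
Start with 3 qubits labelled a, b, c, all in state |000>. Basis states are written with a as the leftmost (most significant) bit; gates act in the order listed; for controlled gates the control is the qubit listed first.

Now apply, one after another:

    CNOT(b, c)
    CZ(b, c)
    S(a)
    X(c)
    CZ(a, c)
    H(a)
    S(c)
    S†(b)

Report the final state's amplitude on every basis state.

After the circuit, the state carries amplitude sqrt(2)*I/2 on |001>, sqrt(2)*I/2 on |101>, and 0 on every other basis state.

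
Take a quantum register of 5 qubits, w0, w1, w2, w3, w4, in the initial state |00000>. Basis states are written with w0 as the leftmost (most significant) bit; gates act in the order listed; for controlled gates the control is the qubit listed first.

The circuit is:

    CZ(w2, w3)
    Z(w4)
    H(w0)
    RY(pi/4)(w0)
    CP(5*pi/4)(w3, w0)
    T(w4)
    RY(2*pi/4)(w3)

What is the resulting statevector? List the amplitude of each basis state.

The final amplitudes are -sqrt(2 - sqrt(2))/4 + sqrt(sqrt(2) + 2)/4 on |00000>, -sqrt(2 - sqrt(2))/4 + sqrt(sqrt(2) + 2)/4 on |00010>, sqrt(2 - sqrt(2))/4 + sqrt(sqrt(2) + 2)/4 on |10000>, sqrt(2 - sqrt(2))/4 + sqrt(sqrt(2) + 2)/4 on |10010>, and 0 on every other basis state.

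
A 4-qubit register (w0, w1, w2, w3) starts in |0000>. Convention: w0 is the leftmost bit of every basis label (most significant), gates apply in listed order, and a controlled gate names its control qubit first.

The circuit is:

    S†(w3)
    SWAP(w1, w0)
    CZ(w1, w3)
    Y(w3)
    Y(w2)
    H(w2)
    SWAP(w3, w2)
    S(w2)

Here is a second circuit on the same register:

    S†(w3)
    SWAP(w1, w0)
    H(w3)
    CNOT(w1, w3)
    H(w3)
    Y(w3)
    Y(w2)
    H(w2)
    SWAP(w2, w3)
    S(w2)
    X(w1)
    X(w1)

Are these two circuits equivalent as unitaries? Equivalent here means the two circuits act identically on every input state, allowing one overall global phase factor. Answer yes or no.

Yes, they are equivalent — the unitaries differ by at most a global phase.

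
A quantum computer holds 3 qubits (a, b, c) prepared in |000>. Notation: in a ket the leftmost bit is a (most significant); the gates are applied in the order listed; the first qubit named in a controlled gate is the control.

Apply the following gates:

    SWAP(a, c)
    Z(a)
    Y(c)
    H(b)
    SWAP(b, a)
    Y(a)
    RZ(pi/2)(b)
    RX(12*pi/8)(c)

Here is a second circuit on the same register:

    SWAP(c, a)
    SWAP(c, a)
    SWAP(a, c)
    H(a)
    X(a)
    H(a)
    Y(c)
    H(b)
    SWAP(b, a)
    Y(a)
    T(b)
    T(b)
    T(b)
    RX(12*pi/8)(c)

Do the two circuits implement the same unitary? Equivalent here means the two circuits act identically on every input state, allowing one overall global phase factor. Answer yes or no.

No: there is an input state on which the two circuits produce genuinely different outputs (not merely differing by a phase).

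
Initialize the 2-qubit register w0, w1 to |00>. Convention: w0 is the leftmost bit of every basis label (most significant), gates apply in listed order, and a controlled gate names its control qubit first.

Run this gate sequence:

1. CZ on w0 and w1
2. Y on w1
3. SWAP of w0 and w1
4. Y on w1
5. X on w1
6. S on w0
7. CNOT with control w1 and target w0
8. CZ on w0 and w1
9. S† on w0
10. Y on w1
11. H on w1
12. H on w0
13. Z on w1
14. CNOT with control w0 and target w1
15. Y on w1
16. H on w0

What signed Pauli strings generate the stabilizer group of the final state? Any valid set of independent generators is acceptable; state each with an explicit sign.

The stabilizer group can be generated by -IX, -ZI, among other valid generating sets.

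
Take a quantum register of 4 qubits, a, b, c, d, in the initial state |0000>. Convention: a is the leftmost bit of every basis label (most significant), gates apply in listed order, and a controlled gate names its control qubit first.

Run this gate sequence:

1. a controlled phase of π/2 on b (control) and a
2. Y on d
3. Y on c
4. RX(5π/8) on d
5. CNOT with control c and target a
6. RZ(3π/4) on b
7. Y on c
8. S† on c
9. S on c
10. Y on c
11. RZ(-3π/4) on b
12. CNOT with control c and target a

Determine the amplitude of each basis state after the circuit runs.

The final amplitudes are I*sin(5*pi/16) on |0010>, -cos(5*pi/16) on |0011>, and 0 on every other basis state. Key observation: gates 5-12 undo each other exactly, leaving only the rest of the circuit to track.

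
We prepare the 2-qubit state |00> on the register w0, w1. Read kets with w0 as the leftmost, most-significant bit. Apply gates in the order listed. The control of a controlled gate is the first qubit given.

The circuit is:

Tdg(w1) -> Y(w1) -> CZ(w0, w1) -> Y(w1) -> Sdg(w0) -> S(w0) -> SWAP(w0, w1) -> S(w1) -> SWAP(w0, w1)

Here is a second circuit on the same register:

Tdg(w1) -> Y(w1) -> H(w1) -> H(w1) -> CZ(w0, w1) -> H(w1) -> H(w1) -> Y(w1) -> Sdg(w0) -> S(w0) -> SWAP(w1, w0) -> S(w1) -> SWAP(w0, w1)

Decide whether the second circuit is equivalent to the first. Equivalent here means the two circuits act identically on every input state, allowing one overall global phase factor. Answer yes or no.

Yes — the two circuits implement the same unitary up to a global phase.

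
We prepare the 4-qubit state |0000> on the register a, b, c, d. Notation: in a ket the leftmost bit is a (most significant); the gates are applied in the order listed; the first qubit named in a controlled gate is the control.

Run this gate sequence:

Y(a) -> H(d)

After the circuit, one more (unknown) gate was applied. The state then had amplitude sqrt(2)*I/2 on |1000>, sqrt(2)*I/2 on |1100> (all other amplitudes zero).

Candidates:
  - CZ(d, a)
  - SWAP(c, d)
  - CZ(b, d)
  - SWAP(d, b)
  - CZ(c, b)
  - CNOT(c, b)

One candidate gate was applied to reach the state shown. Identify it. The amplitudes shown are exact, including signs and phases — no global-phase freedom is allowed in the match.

The unique candidate consistent with the amplitudes is SWAP(d, b).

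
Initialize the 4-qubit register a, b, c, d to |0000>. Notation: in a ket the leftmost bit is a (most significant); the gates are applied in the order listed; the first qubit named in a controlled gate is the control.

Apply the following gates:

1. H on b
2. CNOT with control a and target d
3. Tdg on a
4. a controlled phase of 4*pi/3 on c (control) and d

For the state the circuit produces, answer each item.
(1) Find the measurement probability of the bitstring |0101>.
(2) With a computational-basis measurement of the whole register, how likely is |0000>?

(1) A full measurement returns |0101> with probability 0.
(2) The probability of measuring |0000> is 1/2.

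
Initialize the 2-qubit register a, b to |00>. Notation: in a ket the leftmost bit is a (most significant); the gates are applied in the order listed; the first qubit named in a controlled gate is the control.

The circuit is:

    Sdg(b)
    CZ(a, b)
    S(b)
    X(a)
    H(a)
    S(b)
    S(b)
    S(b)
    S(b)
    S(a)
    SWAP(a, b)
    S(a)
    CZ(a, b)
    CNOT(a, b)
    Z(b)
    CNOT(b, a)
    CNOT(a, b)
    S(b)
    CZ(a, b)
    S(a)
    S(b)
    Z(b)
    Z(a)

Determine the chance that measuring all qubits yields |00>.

The probability of measuring |00> is 1/2. Key observation: the block from step 6 through step 9 cancels to the identity and can be dropped.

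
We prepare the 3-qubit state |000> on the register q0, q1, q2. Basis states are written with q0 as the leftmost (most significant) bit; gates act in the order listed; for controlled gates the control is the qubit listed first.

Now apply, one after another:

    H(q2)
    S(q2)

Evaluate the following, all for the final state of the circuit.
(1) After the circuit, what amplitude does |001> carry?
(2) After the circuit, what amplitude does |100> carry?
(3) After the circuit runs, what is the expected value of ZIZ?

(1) The final state's coefficient on |001> equals sqrt(2)*I/2.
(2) The amplitude on |100> is 0.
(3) The expectation value of ZIZ is 0.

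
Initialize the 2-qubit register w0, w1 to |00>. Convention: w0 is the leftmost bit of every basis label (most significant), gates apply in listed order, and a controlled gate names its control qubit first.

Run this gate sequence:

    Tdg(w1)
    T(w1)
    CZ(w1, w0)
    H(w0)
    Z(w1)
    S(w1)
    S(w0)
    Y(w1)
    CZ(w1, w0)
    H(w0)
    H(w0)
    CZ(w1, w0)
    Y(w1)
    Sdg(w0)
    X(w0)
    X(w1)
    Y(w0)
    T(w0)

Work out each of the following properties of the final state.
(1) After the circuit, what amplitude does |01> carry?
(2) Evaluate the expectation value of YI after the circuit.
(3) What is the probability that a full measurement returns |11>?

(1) |01> carries amplitude -sqrt(2)*I/2 in the final state. Key observation: steps 7-14 multiply out to the identity, so the circuit reduces to the remaining gates.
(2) The expectation value of YI is -sqrt(2)/2.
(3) The probability of measuring |11> is 1/2.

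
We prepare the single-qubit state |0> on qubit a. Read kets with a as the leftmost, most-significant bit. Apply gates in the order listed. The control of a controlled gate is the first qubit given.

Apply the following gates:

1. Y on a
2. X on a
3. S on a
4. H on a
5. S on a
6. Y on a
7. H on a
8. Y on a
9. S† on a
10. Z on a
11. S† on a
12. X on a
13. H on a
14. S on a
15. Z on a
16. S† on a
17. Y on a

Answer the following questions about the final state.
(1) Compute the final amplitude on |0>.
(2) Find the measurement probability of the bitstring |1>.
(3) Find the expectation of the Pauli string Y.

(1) |0> carries amplitude -sqrt(2)*I/2 in the final state.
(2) Outcome |1> occurs with probability 1/2.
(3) In the final state, Y has expectation 1.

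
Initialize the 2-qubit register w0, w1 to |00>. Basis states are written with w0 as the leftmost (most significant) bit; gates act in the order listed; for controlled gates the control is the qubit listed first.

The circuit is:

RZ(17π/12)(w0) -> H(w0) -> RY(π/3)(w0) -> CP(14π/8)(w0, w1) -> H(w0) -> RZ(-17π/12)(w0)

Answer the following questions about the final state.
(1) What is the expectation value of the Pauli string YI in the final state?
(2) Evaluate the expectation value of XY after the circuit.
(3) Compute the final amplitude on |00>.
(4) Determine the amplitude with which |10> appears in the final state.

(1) The expectation value of YI is -3*sqrt(2)/8 - sqrt(6)/8.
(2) In the final state, XY has expectation 0.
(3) The amplitude on |00> is sqrt(3)/2.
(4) The amplitude on |10> is -exp(7*I*pi/12)/2.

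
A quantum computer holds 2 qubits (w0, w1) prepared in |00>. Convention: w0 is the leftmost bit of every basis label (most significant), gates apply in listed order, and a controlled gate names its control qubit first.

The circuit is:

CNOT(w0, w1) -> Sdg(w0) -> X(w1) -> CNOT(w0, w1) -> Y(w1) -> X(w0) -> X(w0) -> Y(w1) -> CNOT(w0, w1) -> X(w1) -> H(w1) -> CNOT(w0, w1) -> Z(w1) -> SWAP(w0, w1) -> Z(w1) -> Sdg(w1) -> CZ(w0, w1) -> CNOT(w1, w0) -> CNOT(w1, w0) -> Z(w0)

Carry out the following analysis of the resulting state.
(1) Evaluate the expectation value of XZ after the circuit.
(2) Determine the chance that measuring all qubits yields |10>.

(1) The observable XZ averages to 1.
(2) Outcome |10> occurs with probability 1/2.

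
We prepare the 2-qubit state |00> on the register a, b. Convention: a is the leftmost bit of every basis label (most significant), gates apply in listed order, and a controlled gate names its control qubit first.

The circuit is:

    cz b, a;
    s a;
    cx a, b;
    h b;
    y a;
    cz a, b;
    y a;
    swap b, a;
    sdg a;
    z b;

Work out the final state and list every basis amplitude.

The final amplitudes are sqrt(2)/2 on |00>, 0 on |01>, sqrt(2)*I/2 on |10>, 0 on |11>.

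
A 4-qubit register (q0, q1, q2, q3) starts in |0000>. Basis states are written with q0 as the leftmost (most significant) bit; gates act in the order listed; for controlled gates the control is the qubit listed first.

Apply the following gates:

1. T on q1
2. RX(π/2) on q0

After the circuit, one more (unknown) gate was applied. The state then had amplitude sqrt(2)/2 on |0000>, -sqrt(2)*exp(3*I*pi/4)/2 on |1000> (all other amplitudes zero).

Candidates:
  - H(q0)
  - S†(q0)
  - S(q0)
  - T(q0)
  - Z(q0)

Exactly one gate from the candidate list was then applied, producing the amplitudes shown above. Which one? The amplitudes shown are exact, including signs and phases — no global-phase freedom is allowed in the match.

The applied gate was T(q0).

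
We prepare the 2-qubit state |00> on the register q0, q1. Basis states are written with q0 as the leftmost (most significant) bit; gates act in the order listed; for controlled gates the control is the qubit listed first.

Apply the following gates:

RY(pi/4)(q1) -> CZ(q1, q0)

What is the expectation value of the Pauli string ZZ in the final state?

The expectation value of ZZ is sqrt(2)/2.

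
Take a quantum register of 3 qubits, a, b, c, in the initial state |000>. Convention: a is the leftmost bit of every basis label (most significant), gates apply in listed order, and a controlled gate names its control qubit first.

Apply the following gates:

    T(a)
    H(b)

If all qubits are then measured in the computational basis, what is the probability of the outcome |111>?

The probability of measuring |111> is 0.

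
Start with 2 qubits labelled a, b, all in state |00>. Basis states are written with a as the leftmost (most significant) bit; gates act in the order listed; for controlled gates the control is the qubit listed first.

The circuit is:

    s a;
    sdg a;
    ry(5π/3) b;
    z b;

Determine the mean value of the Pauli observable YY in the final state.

In the final state, YY has expectation 0.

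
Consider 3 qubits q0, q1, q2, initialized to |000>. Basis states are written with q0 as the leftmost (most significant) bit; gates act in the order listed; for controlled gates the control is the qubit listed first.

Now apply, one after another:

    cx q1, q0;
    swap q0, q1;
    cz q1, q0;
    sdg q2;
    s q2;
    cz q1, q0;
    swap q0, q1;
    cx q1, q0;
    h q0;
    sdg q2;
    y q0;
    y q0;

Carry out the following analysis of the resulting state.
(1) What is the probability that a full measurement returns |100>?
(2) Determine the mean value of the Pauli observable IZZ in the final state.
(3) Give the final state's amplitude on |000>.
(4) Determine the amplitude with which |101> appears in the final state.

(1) The probability of measuring |100> is 1/2.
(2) The expectation value of IZZ is 1.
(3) The final state's coefficient on |000> equals sqrt(2)/2.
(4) The amplitude on |101> is 0.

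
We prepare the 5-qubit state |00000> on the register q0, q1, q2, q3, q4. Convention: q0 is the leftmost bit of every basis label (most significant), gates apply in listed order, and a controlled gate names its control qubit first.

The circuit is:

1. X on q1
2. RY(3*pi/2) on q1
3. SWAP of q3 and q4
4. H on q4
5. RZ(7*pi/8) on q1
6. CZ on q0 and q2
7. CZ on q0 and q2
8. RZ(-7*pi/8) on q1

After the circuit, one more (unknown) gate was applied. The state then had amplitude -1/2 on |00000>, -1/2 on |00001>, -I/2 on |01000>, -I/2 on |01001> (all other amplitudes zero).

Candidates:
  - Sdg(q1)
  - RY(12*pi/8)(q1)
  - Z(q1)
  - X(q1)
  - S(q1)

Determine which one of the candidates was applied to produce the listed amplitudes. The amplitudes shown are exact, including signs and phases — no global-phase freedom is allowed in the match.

It was S(q1) that produced the state shown.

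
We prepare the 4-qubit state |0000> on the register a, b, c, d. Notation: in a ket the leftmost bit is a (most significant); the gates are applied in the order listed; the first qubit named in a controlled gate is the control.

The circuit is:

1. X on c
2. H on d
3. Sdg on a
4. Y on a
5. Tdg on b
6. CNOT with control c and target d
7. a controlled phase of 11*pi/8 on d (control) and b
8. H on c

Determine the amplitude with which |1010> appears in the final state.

The final state's coefficient on |1010> equals -I/2.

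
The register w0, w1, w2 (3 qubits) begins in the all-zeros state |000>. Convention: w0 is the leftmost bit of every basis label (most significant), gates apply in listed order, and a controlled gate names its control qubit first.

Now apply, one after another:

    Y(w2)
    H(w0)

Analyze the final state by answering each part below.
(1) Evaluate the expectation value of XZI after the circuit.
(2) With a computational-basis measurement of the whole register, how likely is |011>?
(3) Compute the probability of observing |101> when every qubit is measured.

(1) In the final state, XZI has expectation 1.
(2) A full measurement returns |011> with probability 0.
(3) Outcome |101> occurs with probability 1/2.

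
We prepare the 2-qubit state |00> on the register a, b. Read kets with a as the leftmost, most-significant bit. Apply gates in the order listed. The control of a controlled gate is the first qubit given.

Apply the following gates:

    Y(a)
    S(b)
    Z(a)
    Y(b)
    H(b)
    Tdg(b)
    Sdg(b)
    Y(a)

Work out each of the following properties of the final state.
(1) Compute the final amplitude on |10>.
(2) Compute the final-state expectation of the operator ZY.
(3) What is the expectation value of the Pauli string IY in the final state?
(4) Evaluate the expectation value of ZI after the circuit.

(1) The final state's coefficient on |10> equals 0.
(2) The observable ZY averages to sqrt(2)/2.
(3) In the final state, IY has expectation sqrt(2)/2.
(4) In the final state, ZI has expectation 1.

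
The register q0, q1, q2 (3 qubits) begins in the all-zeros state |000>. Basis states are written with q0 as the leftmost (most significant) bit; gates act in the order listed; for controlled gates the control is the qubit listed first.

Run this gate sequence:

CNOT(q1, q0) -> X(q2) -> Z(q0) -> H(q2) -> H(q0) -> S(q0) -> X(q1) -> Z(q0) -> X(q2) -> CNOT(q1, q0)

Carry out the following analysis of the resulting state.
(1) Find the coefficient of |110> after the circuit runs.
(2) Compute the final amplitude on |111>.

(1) The final state's coefficient on |110> equals -1/2.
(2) |111> carries amplitude 1/2 in the final state.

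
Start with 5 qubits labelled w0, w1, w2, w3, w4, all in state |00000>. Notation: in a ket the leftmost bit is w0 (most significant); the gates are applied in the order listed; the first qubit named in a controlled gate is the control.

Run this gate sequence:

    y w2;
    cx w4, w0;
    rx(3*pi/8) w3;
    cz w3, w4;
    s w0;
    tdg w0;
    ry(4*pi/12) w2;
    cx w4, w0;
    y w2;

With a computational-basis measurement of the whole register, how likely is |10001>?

A full measurement returns |10001> with probability 0.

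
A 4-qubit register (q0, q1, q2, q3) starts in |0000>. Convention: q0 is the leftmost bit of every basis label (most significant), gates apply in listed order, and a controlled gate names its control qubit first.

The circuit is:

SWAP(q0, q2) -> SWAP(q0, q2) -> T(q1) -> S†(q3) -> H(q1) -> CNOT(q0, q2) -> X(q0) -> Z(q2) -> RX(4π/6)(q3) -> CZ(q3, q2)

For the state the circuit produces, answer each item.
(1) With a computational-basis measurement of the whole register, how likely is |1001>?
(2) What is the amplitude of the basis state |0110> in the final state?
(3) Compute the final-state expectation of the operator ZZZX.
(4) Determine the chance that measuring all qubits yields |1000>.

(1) Outcome |1001> occurs with probability 3/8.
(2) The amplitude on |0110> is 0.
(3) In the final state, ZZZX has expectation 0.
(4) A full measurement returns |1000> with probability 1/8.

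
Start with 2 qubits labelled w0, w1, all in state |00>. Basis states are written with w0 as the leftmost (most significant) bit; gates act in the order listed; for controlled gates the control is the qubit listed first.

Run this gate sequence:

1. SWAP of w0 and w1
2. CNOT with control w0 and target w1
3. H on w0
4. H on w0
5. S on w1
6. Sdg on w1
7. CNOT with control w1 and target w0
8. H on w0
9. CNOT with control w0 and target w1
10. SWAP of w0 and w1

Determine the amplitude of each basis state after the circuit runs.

The resulting statevector has amplitude sqrt(2)/2 on |00>, 0 on |01>, 0 on |10>, sqrt(2)/2 on |11>.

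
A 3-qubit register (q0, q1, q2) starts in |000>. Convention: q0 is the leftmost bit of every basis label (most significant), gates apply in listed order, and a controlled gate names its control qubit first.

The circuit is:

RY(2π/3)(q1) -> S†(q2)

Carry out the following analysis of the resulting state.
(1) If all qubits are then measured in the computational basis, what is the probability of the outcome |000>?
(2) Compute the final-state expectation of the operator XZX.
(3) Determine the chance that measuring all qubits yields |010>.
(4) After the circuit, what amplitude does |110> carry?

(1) A full measurement returns |000> with probability 1/4.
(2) The observable XZX averages to 0.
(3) Outcome |010> occurs with probability 3/4.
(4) The amplitude on |110> is 0.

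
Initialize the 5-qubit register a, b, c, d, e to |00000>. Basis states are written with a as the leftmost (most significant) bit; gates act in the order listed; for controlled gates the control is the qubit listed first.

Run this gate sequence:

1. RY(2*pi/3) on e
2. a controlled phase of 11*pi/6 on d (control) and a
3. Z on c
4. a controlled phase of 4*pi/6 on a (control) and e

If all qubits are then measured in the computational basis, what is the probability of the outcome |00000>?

Outcome |00000> occurs with probability 1/4.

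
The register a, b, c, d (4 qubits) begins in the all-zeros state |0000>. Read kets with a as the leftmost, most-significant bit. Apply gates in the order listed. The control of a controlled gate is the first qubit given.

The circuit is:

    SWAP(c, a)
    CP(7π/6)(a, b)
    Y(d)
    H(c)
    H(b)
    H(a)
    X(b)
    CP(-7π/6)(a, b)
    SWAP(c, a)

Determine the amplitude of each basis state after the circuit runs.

After the circuit, the state carries amplitude 0 on |0000>, sqrt(2)*I/4 on |0001>, 0 on |0010>, sqrt(2)*I/4 on |0011>, 0 on |0100>, sqrt(2)*I/4 on |0101>, 0 on |0110>, -sqrt(2)*exp(I*pi/3)/4 on |0111>, 0 on |1000>, sqrt(2)*I/4 on |1001>, 0 on |1010>, sqrt(2)*I/4 on |1011>, 0 on |1100>, sqrt(2)*I/4 on |1101>, 0 on |1110>, -sqrt(2)*exp(I*pi/3)/4 on |1111>.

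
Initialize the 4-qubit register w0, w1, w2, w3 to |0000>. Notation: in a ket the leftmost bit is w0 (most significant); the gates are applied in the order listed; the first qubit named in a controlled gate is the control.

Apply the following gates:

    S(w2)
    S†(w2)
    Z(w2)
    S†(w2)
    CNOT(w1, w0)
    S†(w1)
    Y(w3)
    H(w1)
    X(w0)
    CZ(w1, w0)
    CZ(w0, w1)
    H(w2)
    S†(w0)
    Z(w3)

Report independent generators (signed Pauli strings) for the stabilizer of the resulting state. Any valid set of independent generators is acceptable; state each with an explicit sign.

One valid set of independent stabilizer generators is +IXII, +IIXI, -ZIII, -IIIZ (any independent generating set of the same group is equally correct). Key observation: steps 1-2 multiply out to the identity, so the circuit reduces to the remaining gates.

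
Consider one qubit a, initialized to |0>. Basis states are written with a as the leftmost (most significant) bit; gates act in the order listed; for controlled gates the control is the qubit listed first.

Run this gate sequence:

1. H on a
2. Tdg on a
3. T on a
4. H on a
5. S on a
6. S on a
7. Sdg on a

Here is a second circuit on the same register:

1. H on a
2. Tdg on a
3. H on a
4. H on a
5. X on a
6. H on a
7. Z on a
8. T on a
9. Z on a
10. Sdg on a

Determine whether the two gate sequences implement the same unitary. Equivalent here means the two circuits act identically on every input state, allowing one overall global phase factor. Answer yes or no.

No — the two circuits implement different unitaries, even allowing a global phase.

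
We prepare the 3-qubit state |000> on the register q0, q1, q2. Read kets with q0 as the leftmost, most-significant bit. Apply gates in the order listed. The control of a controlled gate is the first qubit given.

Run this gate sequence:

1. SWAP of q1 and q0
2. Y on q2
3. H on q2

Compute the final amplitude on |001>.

The final state's coefficient on |001> equals -sqrt(2)*I/2.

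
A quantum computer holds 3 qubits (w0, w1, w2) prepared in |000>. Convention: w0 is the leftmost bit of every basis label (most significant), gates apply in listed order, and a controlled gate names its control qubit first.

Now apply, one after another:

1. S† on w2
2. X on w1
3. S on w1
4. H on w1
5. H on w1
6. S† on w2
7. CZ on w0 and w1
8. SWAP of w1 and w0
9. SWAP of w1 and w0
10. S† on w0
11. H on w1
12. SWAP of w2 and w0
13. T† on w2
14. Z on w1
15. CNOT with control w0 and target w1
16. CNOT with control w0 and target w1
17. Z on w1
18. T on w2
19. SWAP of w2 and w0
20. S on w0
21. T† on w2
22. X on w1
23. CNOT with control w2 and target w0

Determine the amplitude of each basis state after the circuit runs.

After the circuit, the state carries amplitude -sqrt(2)*I/2 on |000>, sqrt(2)*I/2 on |010>, and 0 on every other basis state.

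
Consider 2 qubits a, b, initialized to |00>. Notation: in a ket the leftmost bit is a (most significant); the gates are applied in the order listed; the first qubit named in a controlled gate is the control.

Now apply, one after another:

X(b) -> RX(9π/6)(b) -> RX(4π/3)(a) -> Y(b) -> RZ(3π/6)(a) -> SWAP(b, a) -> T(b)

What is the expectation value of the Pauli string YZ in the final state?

In the final state, YZ has expectation 1/2.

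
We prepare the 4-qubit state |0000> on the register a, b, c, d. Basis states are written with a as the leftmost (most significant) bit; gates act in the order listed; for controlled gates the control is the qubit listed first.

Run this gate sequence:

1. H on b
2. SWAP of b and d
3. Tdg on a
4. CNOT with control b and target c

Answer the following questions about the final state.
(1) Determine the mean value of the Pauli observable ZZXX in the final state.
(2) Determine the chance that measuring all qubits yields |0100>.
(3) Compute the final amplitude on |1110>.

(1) In the final state, ZZXX has expectation 0.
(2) Outcome |0100> occurs with probability 0.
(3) |1110> carries amplitude 0 in the final state.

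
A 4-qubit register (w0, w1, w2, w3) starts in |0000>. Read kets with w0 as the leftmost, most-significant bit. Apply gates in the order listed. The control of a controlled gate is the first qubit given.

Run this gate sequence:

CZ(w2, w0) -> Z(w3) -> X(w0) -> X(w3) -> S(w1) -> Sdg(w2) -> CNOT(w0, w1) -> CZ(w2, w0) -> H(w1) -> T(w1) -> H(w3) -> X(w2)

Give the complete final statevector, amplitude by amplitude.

After the circuit, the state carries amplitude 1/2 on |1010>, -1/2 on |1011>, -exp(I*pi/4)/2 on |1110>, exp(I*pi/4)/2 on |1111>, and 0 on every other basis state.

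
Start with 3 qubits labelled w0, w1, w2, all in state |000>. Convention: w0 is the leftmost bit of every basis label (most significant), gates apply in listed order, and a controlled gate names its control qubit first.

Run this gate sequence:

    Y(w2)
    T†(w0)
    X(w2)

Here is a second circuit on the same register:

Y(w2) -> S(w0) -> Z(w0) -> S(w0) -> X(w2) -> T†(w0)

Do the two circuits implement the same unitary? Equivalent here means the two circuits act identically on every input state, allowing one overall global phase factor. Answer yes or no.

Yes — the two circuits implement the same unitary up to a global phase.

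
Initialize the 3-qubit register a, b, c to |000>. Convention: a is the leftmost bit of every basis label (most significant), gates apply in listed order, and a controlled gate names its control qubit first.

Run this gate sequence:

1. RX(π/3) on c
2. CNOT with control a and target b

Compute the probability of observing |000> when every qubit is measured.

A full measurement returns |000> with probability 3/4.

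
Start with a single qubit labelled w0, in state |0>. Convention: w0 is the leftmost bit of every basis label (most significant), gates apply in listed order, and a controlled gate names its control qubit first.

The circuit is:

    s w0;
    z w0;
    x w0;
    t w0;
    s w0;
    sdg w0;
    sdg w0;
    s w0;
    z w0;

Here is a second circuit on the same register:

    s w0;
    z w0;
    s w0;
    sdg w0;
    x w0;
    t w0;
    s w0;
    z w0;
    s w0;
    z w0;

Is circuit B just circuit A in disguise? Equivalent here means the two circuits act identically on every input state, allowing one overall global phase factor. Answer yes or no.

Yes, they are equivalent — the unitaries differ by at most a global phase.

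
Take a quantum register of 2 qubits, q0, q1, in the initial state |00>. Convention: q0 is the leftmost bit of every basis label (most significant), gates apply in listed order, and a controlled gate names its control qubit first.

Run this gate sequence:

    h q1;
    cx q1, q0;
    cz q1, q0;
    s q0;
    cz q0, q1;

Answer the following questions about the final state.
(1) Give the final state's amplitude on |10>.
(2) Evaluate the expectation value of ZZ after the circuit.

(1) |10> carries amplitude 0 in the final state.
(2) The expectation value of ZZ is 1.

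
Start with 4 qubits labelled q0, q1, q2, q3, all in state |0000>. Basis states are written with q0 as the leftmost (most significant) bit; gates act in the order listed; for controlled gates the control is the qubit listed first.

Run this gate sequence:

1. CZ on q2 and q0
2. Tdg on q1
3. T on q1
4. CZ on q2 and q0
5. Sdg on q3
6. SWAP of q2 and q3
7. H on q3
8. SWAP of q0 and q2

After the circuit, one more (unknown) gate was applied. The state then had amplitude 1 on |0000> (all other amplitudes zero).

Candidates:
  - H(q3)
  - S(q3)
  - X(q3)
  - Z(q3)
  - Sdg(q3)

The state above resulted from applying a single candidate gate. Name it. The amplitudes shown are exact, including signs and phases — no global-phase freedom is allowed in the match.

The applied gate was H(q3). Key observation: gates 1-4 undo each other exactly, leaving only the rest of the circuit to track.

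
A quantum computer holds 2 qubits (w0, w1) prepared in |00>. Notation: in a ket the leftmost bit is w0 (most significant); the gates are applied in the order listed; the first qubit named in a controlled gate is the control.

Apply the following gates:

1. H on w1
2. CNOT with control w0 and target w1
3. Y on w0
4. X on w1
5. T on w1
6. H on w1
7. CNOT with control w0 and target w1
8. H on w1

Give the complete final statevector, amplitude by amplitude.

The final amplitudes are 0 on |00>, 0 on |01>, sqrt(2)*I/2 on |10>, -sqrt(2)*exp(3*I*pi/4)/2 on |11>.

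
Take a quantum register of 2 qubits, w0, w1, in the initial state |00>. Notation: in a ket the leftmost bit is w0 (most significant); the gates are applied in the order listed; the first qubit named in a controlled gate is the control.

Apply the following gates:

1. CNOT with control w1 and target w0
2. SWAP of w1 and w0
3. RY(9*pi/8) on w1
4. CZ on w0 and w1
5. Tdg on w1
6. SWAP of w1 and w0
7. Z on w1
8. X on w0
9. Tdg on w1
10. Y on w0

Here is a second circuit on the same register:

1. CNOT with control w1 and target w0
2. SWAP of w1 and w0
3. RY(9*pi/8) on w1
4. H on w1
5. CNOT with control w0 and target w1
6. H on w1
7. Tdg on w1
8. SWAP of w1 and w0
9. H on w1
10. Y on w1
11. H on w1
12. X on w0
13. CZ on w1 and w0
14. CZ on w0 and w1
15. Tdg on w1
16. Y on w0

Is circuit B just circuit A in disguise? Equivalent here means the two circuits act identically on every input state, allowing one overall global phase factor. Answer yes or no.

No: there is an input state on which the two circuits produce genuinely different outputs (not merely differing by a phase).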